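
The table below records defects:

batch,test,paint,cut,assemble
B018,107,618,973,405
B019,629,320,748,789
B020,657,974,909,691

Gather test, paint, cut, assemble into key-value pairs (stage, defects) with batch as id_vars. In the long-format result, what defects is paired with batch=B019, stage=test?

Unpivoting turns each (batch, wide-column) pair into one long row.
The wide cell at row B019, column test holds 629, so the long row (B019, test) has defects=629.

629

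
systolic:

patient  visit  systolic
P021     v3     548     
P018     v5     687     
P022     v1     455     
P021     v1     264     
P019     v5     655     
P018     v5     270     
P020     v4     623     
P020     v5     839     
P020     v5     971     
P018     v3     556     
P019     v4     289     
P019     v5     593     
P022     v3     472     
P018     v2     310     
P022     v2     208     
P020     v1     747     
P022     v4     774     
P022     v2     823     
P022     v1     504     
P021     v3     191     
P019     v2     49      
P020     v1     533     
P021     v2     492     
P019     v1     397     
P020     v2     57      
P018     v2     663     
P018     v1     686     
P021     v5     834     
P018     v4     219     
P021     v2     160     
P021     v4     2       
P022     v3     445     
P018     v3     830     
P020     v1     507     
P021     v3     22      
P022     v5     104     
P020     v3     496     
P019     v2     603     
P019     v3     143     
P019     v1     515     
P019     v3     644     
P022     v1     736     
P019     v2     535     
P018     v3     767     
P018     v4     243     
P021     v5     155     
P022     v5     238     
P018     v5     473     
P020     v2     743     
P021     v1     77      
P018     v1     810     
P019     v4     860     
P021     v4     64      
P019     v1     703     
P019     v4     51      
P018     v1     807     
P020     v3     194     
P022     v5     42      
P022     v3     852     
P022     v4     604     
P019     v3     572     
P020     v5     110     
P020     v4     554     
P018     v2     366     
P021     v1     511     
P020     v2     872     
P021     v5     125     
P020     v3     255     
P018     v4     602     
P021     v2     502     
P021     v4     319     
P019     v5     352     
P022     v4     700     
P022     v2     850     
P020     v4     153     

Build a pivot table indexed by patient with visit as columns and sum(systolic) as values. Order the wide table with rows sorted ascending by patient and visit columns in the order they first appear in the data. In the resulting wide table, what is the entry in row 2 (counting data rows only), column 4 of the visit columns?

1200

With rows sorted ascending by patient, row 2 is patient=P019. visit columns in first-appearance order: v3, v5, v1, v4, v2; column 4 is v4.
Long rows with patient=P019, visit=v4: 289 + 860 + 51 = 1200.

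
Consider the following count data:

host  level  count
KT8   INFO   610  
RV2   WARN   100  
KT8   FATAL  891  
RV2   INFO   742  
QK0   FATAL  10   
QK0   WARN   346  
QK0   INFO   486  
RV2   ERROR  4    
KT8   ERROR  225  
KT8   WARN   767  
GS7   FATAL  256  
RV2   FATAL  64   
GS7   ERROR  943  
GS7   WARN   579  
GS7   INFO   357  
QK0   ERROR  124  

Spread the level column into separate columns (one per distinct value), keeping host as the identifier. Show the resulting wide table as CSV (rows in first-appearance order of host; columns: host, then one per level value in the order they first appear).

host,INFO,WARN,FATAL,ERROR
KT8,610,767,891,225
RV2,742,100,64,4
QK0,486,346,10,124
GS7,357,579,256,943

Columns: host plus the 4 distinct level values (INFO, WARN, FATAL, ERROR).
For example, row KT8 column INFO takes count=610 from the long row (KT8, INFO).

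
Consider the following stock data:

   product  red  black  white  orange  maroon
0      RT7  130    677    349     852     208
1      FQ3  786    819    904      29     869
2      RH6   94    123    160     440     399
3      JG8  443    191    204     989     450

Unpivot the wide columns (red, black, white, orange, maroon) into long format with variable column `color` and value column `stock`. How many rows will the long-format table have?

4 product values × 5 melted columns = 20 rows.

20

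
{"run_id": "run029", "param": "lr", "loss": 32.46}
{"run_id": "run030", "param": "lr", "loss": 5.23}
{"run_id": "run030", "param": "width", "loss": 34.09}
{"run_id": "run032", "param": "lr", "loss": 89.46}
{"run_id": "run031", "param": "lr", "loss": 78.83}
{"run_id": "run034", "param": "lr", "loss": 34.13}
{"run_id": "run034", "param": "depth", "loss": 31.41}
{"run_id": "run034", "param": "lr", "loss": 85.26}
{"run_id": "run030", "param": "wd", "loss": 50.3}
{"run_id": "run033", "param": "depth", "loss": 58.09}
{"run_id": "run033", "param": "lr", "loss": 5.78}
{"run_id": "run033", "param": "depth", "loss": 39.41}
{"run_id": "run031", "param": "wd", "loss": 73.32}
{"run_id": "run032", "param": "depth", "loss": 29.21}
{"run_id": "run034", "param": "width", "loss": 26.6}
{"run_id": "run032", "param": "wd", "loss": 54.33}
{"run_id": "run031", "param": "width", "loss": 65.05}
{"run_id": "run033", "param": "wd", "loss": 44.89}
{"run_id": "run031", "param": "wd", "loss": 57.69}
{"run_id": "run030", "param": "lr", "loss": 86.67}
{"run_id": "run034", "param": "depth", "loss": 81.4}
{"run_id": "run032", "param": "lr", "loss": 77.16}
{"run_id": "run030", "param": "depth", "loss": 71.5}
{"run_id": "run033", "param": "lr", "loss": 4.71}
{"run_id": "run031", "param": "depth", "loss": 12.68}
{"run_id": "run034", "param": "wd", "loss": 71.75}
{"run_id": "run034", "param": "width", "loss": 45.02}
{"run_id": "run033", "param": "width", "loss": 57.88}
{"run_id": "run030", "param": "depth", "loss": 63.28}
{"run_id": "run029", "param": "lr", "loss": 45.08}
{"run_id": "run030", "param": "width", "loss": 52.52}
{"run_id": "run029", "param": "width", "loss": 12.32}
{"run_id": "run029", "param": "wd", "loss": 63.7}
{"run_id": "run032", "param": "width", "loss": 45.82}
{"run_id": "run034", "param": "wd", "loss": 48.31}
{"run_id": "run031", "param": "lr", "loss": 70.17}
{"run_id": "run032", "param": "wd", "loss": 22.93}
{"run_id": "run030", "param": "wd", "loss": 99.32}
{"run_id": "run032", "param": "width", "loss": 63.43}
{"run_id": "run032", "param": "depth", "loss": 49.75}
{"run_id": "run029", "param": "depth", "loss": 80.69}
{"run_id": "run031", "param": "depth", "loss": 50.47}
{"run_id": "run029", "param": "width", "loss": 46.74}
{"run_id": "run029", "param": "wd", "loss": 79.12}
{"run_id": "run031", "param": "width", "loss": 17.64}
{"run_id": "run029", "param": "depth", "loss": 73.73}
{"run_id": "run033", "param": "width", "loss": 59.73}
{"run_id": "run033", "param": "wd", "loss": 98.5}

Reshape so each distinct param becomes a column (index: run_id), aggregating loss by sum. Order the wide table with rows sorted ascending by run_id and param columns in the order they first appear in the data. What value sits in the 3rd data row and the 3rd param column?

With rows sorted ascending by run_id, row 3 is run_id=run031. param columns in first-appearance order: lr, width, depth, wd; column 3 is depth.
Long rows with run_id=run031, param=depth: 12.68 + 50.47 = 63.15.

63.15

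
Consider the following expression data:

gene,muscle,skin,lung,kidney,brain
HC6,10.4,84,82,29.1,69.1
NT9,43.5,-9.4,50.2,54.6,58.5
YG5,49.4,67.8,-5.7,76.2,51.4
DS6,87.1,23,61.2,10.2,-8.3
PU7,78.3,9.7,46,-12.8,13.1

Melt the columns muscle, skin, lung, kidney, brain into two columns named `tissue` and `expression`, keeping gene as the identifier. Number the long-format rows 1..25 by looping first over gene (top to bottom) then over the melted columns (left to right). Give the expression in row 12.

25 rows total (5 × 5). Row 12: index ⌊(12-1)/5⌋ = 2 into gene → YG5; (12-1) mod 5 = 1 into the melted columns → skin.
So row 12 is (YG5, skin, 67.8); expression = 67.8.

67.8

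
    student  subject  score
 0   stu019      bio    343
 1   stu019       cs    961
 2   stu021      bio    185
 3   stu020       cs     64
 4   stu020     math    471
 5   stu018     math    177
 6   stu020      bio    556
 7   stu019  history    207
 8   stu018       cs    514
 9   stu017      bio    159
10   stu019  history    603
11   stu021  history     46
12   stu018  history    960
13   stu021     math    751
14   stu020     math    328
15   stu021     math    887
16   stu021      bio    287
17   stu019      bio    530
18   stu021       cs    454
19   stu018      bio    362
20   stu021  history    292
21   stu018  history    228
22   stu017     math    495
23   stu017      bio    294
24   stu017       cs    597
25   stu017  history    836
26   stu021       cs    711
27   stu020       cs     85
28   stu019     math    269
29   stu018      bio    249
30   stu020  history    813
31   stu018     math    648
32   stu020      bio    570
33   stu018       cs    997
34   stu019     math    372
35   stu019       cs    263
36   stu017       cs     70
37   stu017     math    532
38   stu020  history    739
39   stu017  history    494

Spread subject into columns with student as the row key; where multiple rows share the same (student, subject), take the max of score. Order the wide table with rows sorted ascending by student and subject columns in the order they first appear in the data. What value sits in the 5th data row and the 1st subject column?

With rows sorted ascending by student, row 5 is student=stu021. subject columns in first-appearance order: bio, cs, math, history; column 1 is bio.
Long rows with student=stu021, subject=bio: max(185, 287) = 287.

287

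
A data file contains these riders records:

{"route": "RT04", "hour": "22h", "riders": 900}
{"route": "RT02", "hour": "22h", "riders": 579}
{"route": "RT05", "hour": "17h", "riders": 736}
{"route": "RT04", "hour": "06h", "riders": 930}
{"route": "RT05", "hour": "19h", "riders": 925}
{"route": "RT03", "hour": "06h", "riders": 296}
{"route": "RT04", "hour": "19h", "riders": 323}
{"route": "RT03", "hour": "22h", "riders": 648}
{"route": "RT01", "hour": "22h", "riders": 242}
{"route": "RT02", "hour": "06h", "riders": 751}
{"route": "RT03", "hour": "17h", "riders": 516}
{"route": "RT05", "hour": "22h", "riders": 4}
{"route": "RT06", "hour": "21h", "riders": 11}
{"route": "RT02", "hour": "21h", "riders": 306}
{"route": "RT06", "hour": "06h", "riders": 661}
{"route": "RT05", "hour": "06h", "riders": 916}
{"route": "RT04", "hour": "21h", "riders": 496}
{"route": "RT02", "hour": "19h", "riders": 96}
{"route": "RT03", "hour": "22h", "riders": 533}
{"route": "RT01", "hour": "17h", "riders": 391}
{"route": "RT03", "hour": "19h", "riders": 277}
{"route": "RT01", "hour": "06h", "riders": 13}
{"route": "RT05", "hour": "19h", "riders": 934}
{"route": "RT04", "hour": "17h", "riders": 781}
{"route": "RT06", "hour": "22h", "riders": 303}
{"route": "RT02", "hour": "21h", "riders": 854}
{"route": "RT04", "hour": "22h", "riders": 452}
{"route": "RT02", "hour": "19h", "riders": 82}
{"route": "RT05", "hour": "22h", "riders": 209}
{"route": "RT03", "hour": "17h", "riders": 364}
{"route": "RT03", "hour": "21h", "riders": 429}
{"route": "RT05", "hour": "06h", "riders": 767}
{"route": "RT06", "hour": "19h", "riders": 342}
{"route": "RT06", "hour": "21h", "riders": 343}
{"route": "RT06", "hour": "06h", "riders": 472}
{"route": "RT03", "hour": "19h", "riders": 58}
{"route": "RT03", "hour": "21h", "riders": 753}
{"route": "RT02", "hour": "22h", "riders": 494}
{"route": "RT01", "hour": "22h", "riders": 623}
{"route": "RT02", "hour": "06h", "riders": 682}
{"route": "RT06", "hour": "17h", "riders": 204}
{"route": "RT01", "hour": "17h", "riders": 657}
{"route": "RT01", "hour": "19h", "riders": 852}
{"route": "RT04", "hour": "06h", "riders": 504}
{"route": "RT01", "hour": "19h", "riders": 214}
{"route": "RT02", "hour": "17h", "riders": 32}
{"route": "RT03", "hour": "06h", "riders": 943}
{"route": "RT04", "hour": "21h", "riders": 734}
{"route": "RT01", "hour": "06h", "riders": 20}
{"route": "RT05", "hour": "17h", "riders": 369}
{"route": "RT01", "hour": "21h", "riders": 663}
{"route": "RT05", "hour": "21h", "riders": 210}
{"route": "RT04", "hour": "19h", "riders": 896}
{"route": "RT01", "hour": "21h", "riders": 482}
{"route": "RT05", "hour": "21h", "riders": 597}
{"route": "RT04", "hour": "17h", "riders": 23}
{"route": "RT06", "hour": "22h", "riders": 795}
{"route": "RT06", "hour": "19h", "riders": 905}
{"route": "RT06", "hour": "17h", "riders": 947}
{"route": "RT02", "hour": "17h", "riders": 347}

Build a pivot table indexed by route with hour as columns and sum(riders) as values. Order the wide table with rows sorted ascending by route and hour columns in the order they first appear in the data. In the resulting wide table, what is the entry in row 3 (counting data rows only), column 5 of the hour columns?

With rows sorted ascending by route, row 3 is route=RT03. hour columns in first-appearance order: 22h, 17h, 06h, 19h, 21h; column 5 is 21h.
Long rows with route=RT03, hour=21h: 429 + 753 = 1182.

1182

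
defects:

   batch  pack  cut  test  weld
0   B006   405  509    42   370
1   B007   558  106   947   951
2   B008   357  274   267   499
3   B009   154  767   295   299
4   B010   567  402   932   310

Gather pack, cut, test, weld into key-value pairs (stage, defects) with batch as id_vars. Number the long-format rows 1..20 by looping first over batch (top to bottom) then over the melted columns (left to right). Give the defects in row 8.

951

20 rows total (5 × 4). Row 8: index ⌊(8-1)/4⌋ = 1 into batch → B007; (8-1) mod 4 = 3 into the melted columns → weld.
So row 8 is (B007, weld, 951); defects = 951.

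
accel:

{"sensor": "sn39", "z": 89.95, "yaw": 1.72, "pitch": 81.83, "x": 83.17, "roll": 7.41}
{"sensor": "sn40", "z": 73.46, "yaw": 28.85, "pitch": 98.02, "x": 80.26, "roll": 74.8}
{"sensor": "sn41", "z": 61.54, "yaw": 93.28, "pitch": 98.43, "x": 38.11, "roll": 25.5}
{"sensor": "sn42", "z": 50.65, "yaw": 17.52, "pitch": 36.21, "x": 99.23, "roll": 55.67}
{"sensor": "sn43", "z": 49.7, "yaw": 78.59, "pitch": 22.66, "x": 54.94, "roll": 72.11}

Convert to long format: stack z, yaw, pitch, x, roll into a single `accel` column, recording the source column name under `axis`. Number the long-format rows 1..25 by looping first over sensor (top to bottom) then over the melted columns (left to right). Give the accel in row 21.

25 rows total (5 × 5). Row 21: index ⌊(21-1)/5⌋ = 4 into sensor → sn43; (21-1) mod 5 = 0 into the melted columns → z.
So row 21 is (sn43, z, 49.7); accel = 49.7.

49.7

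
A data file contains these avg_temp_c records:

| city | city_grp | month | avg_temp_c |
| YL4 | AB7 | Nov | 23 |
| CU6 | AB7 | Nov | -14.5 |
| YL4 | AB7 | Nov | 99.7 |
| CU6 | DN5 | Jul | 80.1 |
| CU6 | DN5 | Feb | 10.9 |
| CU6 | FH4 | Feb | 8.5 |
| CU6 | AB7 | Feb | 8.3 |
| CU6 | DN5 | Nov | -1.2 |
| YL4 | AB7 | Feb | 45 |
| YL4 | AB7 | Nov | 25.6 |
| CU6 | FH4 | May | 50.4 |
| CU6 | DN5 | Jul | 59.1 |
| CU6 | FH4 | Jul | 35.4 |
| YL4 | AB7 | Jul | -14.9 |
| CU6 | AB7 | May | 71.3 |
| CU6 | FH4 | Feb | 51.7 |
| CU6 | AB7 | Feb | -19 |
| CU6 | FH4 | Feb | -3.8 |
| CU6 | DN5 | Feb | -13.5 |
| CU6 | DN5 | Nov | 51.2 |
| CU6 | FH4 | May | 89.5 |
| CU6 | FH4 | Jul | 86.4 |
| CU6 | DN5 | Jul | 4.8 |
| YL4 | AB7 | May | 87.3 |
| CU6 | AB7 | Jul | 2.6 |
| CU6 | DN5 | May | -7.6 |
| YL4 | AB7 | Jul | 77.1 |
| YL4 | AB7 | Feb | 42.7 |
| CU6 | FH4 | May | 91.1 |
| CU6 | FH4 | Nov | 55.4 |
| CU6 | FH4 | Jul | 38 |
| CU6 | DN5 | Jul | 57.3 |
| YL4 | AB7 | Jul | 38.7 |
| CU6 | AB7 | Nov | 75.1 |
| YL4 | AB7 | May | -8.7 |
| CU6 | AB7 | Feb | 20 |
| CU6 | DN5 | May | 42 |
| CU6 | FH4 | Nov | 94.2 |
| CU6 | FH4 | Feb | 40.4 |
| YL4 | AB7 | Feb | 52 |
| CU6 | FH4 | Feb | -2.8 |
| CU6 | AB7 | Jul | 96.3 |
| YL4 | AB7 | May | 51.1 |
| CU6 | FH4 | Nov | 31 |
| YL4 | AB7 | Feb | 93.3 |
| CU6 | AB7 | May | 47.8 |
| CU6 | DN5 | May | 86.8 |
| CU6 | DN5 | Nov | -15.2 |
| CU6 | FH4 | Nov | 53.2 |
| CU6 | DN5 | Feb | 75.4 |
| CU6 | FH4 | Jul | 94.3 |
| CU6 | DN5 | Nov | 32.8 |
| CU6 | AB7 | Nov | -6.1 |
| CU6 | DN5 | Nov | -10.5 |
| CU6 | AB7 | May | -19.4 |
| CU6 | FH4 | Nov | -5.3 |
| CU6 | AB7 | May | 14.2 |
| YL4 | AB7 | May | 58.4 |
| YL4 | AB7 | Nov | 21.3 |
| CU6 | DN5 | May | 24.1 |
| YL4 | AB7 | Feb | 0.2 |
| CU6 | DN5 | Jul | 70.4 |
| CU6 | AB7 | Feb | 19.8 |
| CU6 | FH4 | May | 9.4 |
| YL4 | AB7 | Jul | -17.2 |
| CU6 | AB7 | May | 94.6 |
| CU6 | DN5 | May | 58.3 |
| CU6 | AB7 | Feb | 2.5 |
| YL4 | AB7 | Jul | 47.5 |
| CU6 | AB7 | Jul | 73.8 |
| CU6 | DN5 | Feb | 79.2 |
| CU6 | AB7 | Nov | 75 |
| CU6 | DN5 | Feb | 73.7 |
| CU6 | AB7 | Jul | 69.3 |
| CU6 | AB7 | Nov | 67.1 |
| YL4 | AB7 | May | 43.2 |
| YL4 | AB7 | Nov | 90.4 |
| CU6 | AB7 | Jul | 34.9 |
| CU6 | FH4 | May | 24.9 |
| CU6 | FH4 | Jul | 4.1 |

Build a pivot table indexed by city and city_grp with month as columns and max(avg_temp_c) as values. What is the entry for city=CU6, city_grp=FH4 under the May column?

Rows with city=CU6, city_grp=FH4 and month=May: avg_temp_c values are 50.4, 89.5, 91.1, 9.4, 24.9.
max(50.4, 89.5, 91.1, 9.4, 24.9) = 91.1.

91.1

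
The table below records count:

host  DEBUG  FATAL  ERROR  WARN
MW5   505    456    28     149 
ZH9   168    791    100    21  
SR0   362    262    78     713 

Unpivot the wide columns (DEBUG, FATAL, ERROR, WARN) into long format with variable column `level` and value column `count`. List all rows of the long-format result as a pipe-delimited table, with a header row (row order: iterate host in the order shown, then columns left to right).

Each (host, column) pair becomes one row: 3 × 4 = 12 rows.
For example, (MW5, DEBUG) → count=505.

| host | level | count |
| MW5 | DEBUG | 505 |
| MW5 | FATAL | 456 |
| MW5 | ERROR | 28 |
| MW5 | WARN | 149 |
| ZH9 | DEBUG | 168 |
| ZH9 | FATAL | 791 |
| ZH9 | ERROR | 100 |
| ZH9 | WARN | 21 |
| SR0 | DEBUG | 362 |
| SR0 | FATAL | 262 |
| SR0 | ERROR | 78 |
| SR0 | WARN | 713 |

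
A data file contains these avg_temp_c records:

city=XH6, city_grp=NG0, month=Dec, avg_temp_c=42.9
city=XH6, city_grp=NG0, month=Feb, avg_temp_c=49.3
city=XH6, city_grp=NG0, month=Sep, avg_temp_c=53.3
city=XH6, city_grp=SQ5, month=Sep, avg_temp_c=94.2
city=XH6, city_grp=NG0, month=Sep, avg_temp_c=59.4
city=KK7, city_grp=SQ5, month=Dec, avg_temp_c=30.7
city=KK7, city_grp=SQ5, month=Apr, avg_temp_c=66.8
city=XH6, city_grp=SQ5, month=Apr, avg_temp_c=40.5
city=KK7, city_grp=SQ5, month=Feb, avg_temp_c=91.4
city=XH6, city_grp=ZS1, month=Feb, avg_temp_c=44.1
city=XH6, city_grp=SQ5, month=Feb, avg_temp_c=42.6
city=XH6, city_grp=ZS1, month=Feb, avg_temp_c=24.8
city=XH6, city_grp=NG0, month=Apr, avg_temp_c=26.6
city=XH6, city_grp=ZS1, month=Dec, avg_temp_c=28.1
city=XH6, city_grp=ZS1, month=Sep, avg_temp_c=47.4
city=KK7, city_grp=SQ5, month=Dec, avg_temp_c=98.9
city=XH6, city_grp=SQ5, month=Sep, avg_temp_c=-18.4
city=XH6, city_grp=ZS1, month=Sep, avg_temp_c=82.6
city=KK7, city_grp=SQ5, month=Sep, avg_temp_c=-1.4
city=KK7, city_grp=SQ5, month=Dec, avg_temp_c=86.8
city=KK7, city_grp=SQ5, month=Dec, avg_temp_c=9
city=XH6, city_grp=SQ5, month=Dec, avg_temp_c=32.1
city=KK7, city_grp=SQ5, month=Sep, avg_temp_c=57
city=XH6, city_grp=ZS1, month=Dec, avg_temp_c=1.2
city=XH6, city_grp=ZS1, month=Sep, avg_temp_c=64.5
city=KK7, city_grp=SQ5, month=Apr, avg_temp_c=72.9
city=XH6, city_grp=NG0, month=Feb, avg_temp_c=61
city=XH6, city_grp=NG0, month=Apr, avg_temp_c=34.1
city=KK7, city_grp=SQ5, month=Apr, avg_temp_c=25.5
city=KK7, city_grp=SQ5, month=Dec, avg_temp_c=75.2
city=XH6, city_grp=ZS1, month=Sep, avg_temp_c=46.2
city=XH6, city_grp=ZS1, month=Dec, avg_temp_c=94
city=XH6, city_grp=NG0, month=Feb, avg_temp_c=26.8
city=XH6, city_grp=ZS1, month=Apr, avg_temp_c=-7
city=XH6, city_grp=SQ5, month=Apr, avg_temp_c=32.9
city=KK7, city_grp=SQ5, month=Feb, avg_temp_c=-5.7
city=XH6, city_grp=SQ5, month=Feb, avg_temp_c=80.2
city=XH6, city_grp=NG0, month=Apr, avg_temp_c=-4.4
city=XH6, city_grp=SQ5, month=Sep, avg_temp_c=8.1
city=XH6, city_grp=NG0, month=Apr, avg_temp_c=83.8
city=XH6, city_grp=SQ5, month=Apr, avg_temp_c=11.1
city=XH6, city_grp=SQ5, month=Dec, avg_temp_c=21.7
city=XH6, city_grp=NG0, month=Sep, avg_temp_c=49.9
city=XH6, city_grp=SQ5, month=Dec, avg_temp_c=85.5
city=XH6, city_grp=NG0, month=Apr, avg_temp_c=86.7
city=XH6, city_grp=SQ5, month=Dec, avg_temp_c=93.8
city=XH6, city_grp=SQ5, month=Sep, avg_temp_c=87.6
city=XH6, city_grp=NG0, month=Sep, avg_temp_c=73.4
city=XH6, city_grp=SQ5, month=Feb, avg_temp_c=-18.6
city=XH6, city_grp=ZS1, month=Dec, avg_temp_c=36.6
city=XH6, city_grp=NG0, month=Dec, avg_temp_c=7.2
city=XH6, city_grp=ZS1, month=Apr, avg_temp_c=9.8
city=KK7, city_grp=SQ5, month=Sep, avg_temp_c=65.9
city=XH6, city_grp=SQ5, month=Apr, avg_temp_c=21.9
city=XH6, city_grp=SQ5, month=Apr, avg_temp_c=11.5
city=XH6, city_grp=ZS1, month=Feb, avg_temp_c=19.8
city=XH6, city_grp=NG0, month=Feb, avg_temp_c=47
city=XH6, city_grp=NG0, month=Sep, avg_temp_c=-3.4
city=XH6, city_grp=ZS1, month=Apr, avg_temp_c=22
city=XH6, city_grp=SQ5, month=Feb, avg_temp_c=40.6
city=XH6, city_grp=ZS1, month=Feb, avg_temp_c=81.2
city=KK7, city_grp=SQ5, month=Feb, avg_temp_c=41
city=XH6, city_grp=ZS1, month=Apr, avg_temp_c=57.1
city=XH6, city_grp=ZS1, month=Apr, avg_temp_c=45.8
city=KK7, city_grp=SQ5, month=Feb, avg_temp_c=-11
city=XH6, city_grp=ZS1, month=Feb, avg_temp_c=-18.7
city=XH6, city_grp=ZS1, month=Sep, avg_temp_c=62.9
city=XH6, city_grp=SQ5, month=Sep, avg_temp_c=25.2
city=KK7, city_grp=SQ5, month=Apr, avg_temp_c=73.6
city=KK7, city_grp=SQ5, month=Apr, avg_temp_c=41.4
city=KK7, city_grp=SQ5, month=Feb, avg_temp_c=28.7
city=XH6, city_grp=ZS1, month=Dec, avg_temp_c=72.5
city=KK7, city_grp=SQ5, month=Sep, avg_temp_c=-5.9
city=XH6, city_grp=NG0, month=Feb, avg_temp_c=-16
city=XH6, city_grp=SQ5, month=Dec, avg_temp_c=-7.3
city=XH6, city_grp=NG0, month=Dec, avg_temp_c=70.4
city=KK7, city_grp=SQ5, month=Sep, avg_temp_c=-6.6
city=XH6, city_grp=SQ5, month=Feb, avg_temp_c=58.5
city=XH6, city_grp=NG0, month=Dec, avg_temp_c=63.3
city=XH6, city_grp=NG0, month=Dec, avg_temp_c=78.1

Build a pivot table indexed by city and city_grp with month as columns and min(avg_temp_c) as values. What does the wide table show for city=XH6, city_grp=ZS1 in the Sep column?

Rows with city=XH6, city_grp=ZS1 and month=Sep: avg_temp_c values are 47.4, 82.6, 64.5, 46.2, 62.9.
min(47.4, 82.6, 64.5, 46.2, 62.9) = 46.2.

46.2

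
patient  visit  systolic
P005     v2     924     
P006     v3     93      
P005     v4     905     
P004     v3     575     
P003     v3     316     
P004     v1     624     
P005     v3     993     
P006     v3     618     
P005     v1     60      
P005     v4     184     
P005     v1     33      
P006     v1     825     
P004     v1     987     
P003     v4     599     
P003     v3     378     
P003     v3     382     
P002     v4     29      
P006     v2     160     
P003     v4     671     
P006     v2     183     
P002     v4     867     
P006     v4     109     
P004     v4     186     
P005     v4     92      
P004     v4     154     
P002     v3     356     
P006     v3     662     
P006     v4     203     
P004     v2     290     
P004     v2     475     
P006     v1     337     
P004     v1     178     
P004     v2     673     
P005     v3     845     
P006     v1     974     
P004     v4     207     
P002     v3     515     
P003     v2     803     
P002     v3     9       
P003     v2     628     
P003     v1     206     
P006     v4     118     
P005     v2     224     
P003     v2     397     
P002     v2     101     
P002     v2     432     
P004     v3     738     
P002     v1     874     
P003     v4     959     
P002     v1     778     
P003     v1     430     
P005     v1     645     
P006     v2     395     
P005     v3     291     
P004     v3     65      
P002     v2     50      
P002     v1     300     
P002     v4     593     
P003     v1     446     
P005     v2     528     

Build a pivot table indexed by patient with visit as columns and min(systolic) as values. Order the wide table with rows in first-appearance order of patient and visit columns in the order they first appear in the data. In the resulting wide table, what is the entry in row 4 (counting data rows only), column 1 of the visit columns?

With rows in first-appearance order of patient, row 4 is patient=P003. visit columns in first-appearance order: v2, v3, v4, v1; column 1 is v2.
Long rows with patient=P003, visit=v2: min(803, 628, 397) = 397.

397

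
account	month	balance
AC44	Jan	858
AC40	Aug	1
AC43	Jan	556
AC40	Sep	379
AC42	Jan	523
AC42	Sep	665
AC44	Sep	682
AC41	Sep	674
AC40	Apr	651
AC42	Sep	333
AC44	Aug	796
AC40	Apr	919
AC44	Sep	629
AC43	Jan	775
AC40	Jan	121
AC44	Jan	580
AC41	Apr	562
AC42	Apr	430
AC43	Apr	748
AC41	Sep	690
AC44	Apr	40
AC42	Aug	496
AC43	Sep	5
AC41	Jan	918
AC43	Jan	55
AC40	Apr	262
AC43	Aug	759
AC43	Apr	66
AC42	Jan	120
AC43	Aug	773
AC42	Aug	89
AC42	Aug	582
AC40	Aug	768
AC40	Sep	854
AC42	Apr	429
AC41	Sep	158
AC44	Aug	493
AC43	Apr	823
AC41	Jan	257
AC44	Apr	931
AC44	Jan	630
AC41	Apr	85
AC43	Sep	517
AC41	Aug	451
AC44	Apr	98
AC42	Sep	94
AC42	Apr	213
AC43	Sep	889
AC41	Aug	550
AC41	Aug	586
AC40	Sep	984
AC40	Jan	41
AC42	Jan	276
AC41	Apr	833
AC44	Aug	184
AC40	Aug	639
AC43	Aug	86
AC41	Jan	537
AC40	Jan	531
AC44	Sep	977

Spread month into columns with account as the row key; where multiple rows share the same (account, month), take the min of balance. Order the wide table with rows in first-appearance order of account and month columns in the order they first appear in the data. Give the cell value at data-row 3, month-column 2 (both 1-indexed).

86

With rows in first-appearance order of account, row 3 is account=AC43. month columns in first-appearance order: Jan, Aug, Sep, Apr; column 2 is Aug.
Long rows with account=AC43, month=Aug: min(759, 773, 86) = 86.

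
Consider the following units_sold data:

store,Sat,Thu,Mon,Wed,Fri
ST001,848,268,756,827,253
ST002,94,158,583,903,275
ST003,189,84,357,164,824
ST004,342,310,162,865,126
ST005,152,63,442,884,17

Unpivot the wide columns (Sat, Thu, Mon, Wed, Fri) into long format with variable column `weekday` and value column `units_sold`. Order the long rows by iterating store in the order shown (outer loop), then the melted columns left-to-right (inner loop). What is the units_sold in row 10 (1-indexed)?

275

25 rows total (5 × 5). Row 10: index ⌊(10-1)/5⌋ = 1 into store → ST002; (10-1) mod 5 = 4 into the melted columns → Fri.
So row 10 is (ST002, Fri, 275); units_sold = 275.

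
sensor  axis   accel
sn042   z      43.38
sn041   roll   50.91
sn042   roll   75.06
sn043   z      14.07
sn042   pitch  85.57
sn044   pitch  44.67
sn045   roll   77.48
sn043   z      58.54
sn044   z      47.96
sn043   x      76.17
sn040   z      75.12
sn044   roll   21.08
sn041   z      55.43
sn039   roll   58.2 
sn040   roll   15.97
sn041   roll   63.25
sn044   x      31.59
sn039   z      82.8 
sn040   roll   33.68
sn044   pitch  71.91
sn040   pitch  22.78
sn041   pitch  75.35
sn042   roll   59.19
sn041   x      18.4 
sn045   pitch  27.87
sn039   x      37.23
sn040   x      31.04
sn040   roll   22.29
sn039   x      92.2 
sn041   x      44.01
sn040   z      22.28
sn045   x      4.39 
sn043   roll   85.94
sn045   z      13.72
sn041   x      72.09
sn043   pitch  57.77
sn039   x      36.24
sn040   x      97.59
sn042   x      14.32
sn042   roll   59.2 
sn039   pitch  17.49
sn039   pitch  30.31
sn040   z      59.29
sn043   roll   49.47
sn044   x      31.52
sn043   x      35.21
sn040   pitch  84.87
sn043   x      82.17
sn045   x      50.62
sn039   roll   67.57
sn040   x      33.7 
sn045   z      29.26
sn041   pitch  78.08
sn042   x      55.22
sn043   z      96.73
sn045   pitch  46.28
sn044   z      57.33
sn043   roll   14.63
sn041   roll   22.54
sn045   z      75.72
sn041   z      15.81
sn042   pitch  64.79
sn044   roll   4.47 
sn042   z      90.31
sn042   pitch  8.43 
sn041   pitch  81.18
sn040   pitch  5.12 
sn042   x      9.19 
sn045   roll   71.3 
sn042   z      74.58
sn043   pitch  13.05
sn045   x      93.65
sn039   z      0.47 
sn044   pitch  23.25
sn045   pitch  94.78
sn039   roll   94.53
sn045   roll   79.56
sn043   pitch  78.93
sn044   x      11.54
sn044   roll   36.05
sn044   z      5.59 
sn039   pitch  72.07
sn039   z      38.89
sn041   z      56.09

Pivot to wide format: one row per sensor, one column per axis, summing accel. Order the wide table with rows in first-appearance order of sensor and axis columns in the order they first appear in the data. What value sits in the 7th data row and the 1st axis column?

With rows in first-appearance order of sensor, row 7 is sensor=sn039. axis columns in first-appearance order: z, roll, pitch, x; column 1 is z.
Long rows with sensor=sn039, axis=z: 82.8 + 0.47 + 38.89 = 122.16.

122.16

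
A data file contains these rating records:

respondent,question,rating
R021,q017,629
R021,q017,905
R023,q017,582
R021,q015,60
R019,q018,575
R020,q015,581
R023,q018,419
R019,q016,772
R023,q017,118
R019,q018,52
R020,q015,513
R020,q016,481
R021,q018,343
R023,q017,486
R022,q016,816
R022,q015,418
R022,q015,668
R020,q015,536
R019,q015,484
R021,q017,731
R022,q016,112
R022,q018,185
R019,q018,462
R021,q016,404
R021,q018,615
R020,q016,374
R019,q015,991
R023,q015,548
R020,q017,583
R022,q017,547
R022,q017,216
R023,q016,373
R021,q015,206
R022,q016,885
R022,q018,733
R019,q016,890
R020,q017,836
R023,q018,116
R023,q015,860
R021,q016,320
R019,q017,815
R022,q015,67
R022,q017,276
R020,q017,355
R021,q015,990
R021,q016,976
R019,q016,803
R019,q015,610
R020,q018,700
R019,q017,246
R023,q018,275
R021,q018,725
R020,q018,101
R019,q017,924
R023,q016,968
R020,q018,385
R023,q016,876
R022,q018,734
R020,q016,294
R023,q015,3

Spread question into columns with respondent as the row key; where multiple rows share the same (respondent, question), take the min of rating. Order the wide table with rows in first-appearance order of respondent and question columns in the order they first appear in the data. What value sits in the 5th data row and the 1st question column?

With rows in first-appearance order of respondent, row 5 is respondent=R022. question columns in first-appearance order: q017, q015, q018, q016; column 1 is q017.
Long rows with respondent=R022, question=q017: min(547, 216, 276) = 216.

216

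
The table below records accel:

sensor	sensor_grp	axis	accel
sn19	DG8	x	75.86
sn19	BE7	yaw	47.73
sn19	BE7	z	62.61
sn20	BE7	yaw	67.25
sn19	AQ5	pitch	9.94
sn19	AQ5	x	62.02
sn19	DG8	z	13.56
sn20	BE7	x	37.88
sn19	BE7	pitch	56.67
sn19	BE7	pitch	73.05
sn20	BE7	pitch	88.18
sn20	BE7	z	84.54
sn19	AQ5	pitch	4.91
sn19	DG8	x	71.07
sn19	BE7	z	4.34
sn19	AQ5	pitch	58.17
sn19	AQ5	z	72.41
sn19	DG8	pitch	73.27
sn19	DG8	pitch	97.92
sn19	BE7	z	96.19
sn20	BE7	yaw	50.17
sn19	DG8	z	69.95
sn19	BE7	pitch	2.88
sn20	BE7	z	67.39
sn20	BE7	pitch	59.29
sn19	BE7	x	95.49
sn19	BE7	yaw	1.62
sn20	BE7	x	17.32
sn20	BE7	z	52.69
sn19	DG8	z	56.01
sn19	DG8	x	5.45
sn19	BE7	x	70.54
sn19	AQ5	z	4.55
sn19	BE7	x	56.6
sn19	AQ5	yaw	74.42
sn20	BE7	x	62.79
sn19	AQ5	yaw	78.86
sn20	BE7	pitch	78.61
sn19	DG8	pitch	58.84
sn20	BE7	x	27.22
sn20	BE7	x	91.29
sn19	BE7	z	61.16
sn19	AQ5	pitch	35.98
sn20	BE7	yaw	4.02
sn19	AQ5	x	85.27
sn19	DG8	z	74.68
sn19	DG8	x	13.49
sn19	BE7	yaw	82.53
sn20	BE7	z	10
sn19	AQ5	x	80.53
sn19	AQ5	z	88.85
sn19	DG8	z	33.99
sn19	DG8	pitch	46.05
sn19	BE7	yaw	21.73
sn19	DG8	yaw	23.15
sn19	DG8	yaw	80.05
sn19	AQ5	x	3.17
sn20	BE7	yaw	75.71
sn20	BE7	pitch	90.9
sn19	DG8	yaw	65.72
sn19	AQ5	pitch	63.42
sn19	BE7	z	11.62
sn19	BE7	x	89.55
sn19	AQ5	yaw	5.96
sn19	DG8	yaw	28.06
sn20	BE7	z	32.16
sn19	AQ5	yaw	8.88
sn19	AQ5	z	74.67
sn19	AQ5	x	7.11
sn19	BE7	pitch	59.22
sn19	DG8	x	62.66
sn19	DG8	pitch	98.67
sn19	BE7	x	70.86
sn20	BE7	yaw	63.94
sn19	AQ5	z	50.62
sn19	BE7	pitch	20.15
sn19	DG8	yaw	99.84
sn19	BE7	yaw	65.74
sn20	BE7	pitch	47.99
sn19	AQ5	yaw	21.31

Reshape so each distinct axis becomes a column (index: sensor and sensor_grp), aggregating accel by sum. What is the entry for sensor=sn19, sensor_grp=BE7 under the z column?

235.92

Rows with sensor=sn19, sensor_grp=BE7 and axis=z: accel values are 62.61, 4.34, 96.19, 61.16, 11.62.
62.61 + 4.34 + 96.19 + 61.16 + 11.62 = 235.92.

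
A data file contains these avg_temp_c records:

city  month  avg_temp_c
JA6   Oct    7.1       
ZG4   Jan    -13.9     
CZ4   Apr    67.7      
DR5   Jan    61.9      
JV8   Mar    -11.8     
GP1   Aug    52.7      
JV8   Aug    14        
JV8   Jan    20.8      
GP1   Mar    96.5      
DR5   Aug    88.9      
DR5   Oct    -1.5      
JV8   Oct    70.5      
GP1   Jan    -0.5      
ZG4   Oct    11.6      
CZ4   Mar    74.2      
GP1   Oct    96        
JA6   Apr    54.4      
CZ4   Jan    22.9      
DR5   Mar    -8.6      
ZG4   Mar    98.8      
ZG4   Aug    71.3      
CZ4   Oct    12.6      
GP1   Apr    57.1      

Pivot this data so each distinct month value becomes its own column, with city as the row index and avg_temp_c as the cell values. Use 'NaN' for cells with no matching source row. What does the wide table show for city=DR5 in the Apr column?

NaN

No long-format row has city=DR5 and month=Apr, so the cell is NaN.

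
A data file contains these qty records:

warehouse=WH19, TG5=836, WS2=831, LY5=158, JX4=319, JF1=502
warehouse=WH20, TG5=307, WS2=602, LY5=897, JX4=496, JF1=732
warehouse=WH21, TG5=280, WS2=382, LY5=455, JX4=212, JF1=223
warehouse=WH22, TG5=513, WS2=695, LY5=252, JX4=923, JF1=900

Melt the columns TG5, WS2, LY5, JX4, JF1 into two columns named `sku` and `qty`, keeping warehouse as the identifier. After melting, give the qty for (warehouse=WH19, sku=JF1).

502

Unpivoting turns each (warehouse, wide-column) pair into one long row.
The wide cell at row WH19, column JF1 holds 502, so the long row (WH19, JF1) has qty=502.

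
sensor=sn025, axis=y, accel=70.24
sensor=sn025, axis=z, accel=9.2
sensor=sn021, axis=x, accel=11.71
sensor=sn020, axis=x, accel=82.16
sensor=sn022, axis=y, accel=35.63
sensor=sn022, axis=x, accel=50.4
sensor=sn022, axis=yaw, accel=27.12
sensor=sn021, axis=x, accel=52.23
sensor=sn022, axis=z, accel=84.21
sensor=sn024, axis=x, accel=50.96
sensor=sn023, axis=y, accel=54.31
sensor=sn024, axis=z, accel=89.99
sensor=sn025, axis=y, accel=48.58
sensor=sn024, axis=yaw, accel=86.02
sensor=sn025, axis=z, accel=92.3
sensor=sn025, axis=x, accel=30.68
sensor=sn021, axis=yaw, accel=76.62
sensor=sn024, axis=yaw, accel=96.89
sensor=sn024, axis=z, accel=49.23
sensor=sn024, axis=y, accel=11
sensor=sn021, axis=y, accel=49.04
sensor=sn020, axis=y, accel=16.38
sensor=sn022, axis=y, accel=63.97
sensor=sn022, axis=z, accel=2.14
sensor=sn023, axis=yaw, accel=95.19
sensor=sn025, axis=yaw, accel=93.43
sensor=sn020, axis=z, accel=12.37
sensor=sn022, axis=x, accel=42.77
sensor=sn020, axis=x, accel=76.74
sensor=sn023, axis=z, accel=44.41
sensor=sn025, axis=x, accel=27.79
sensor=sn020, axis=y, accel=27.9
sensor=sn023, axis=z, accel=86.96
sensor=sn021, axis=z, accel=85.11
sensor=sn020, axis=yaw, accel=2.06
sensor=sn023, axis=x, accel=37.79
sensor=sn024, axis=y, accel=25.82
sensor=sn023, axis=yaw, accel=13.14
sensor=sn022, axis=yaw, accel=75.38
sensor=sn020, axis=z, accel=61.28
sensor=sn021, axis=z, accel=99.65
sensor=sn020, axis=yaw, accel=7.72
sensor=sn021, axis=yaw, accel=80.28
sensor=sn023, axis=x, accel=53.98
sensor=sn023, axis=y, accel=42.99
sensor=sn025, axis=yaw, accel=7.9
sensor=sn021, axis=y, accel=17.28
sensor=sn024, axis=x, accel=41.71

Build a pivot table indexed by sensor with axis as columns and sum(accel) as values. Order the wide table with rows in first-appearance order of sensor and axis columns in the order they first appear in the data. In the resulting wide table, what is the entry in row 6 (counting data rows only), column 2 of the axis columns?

131.37

With rows in first-appearance order of sensor, row 6 is sensor=sn023. axis columns in first-appearance order: y, z, x, yaw; column 2 is z.
Long rows with sensor=sn023, axis=z: 44.41 + 86.96 = 131.37.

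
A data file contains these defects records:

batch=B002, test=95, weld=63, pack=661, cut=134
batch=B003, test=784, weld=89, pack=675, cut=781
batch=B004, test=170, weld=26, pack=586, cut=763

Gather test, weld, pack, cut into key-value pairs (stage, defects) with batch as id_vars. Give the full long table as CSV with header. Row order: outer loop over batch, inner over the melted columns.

batch,stage,defects
B002,test,95
B002,weld,63
B002,pack,661
B002,cut,134
B003,test,784
B003,weld,89
B003,pack,675
B003,cut,781
B004,test,170
B004,weld,26
B004,pack,586
B004,cut,763

Each (batch, column) pair becomes one row: 3 × 4 = 12 rows.
For example, (B002, test) → defects=95.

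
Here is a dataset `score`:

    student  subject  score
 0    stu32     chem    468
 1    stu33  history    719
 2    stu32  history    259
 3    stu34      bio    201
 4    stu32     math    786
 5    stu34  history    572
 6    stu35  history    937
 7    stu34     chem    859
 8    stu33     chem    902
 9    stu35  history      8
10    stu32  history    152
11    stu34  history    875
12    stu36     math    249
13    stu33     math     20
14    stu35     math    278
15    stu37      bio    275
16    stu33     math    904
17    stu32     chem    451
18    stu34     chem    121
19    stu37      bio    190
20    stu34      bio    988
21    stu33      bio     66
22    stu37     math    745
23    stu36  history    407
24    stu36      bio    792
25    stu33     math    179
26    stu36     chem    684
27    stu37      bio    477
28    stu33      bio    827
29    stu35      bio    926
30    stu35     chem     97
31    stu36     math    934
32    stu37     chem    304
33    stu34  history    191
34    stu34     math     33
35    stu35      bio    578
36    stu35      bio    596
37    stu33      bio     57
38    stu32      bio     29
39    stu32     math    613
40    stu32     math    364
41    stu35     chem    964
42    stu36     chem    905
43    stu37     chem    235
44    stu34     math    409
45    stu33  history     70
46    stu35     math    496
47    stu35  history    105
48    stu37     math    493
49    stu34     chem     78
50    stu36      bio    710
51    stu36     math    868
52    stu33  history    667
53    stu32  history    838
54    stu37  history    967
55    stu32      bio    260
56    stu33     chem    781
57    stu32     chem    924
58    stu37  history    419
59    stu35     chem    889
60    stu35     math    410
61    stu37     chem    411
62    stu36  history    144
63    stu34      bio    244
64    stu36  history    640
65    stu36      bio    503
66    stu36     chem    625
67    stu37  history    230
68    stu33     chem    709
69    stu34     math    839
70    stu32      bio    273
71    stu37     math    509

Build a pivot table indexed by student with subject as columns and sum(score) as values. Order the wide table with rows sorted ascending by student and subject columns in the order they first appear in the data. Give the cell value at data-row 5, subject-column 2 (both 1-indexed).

1191

With rows sorted ascending by student, row 5 is student=stu36. subject columns in first-appearance order: chem, history, bio, math; column 2 is history.
Long rows with student=stu36, subject=history: 407 + 144 + 640 = 1191.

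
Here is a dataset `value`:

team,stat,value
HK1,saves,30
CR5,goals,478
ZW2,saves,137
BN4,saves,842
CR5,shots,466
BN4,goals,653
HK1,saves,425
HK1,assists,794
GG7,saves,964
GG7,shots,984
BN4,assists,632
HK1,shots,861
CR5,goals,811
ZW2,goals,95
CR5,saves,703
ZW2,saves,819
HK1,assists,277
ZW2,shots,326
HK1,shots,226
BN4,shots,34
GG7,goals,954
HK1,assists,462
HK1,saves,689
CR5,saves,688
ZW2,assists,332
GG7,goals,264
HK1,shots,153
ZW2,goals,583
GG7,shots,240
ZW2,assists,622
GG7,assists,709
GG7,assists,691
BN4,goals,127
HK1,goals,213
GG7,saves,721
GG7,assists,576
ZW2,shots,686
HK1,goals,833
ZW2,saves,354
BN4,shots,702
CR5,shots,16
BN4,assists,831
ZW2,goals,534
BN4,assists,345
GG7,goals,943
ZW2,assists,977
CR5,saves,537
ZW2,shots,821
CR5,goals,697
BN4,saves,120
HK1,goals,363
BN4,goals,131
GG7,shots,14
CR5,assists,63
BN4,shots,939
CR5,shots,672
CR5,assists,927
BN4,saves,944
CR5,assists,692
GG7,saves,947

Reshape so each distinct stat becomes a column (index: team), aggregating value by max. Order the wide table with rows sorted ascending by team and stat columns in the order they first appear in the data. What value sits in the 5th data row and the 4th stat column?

977

With rows sorted ascending by team, row 5 is team=ZW2. stat columns in first-appearance order: saves, goals, shots, assists; column 4 is assists.
Long rows with team=ZW2, stat=assists: max(332, 622, 977) = 977.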